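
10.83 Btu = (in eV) 7.132e+22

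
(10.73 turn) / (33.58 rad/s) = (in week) 3.32e-06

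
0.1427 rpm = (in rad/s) 0.01494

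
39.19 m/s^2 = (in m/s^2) 39.19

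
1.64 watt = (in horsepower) 0.002199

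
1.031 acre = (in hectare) 0.4172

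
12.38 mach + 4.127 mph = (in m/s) 4217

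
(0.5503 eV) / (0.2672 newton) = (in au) 2.206e-30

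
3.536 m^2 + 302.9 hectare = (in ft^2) 3.26e+07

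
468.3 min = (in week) 0.04646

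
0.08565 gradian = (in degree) 0.07709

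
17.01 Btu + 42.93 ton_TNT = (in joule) 1.796e+11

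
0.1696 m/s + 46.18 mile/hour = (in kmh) 74.93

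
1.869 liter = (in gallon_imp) 0.4111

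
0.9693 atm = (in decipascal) 9.821e+05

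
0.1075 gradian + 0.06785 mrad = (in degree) 0.1006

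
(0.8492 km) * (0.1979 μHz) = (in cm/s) 0.01681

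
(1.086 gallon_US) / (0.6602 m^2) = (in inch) 0.2452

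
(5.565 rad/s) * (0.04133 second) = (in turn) 0.03661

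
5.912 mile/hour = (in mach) 0.007762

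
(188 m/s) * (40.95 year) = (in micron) 2.428e+17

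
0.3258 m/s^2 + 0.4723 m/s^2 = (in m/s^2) 0.7981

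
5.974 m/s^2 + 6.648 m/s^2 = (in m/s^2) 12.62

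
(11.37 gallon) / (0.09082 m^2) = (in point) 1343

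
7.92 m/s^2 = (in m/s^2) 7.92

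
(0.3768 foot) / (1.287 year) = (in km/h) 1.019e-08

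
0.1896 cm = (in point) 5.374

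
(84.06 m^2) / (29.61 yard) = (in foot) 10.19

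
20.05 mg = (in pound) 4.42e-05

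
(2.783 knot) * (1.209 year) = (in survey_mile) 3.392e+04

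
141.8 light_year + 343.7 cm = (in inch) 5.282e+19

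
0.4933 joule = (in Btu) 0.0004676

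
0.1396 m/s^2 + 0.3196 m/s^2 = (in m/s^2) 0.4592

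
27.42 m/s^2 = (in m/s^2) 27.42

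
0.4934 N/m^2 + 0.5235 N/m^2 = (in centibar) 0.001017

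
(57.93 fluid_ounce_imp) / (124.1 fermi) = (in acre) 3.277e+06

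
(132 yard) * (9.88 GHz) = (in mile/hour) 2.668e+12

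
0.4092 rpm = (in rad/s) 0.04285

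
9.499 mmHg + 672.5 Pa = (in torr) 14.54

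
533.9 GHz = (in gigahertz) 533.9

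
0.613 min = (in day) 0.0004257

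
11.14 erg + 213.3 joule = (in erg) 2.133e+09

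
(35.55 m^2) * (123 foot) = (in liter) 1.333e+06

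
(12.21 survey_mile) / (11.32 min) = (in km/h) 104.2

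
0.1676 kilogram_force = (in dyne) 1.644e+05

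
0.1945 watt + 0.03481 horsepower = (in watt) 26.15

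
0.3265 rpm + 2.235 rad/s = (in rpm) 21.67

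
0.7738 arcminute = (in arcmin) 0.7738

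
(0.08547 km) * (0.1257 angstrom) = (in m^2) 1.074e-09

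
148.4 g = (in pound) 0.3272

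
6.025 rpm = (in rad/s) 0.6309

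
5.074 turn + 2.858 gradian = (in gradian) 2032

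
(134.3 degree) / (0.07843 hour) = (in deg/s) 0.4757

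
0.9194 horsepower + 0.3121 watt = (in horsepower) 0.9198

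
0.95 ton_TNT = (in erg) 3.975e+16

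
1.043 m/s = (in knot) 2.027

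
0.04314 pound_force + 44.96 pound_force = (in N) 200.2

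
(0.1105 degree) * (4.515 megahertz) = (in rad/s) 8708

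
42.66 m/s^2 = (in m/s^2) 42.66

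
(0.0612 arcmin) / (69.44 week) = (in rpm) 4.048e-12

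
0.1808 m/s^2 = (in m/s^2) 0.1808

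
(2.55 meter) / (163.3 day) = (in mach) 5.308e-10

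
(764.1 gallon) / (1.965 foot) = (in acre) 0.001193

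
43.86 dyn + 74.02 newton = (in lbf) 16.64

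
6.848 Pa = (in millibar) 0.06848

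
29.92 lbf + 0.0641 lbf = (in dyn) 1.334e+07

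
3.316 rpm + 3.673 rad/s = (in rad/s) 4.02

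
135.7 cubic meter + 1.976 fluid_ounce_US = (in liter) 1.357e+05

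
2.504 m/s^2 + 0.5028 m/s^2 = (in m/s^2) 3.007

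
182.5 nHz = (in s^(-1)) 1.825e-07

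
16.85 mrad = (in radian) 0.01685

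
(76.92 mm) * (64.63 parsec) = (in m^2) 1.534e+17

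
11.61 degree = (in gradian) 12.9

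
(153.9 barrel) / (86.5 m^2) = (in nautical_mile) 0.0001527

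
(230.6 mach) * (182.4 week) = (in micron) 8.662e+18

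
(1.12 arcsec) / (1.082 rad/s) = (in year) 1.591e-13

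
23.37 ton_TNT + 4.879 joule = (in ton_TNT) 23.37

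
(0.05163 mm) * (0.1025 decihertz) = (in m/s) 5.292e-07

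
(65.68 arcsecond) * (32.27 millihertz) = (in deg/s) 0.0005887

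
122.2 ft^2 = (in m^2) 11.35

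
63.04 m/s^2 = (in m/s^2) 63.04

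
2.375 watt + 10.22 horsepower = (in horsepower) 10.22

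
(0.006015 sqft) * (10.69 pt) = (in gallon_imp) 0.0004636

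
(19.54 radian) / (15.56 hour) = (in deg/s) 0.01999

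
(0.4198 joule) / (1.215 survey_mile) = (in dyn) 21.47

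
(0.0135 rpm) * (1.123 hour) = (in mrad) 5715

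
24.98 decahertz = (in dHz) 2498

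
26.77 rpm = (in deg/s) 160.6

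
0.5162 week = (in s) 3.122e+05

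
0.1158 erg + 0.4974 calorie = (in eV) 1.299e+19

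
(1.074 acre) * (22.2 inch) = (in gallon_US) 6.474e+05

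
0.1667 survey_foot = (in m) 0.05081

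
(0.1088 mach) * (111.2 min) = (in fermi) 2.472e+20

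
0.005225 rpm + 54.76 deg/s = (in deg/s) 54.79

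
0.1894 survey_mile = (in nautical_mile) 0.1646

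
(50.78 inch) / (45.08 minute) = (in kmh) 0.001717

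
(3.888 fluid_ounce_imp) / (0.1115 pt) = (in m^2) 2.808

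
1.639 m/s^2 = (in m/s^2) 1.639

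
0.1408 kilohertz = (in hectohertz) 1.408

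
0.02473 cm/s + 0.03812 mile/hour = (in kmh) 0.06224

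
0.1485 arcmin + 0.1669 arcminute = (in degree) 0.005257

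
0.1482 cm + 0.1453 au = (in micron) 2.174e+16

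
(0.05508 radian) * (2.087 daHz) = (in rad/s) 1.15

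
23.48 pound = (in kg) 10.65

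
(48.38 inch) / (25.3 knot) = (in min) 0.001574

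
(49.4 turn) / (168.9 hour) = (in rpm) 0.004875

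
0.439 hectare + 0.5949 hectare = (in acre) 2.555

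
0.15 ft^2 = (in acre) 3.444e-06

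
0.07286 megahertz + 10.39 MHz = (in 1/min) 6.278e+08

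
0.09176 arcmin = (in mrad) 0.02669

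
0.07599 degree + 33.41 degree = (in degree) 33.49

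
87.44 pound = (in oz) 1399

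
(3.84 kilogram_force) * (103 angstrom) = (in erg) 3.879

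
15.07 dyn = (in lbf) 3.388e-05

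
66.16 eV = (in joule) 1.06e-17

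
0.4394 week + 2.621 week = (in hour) 514.1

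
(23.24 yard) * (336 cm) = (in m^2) 71.4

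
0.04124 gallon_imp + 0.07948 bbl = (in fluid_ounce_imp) 451.3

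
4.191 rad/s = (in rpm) 40.02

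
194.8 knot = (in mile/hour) 224.2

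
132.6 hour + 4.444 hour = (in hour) 137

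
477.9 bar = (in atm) 471.7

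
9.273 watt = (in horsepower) 0.01244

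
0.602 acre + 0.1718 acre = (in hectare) 0.3131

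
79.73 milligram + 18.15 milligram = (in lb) 0.0002158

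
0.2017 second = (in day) 2.334e-06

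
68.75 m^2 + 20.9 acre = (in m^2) 8.465e+04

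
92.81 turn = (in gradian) 3.712e+04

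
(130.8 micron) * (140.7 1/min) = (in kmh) 0.001104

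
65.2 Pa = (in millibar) 0.652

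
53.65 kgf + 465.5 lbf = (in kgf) 264.8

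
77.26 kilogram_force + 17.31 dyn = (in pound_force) 170.3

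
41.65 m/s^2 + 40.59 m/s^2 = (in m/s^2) 82.24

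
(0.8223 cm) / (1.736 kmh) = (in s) 0.01705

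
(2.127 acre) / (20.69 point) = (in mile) 732.8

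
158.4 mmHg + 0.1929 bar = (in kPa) 40.41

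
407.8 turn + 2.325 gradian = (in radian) 2562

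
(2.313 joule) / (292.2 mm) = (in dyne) 7.916e+05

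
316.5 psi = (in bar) 21.82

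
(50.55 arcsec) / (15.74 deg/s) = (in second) 0.0008921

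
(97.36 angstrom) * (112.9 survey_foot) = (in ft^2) 3.606e-06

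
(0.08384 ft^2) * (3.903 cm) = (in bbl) 0.001912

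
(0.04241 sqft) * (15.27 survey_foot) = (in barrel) 0.1153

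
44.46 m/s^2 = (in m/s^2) 44.46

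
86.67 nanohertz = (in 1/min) 5.2e-06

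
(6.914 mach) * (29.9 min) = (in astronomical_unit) 2.823e-05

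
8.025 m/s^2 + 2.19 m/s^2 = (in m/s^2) 10.21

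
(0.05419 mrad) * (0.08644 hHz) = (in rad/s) 0.0004684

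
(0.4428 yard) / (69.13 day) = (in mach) 1.991e-10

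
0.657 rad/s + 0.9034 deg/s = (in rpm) 6.424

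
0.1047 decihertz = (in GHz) 1.047e-11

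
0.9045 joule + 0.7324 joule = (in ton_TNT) 3.912e-10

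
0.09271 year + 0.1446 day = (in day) 33.98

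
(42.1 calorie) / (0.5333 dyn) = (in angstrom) 3.303e+17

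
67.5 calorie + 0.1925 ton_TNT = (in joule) 8.054e+08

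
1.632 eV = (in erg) 2.615e-12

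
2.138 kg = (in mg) 2.138e+06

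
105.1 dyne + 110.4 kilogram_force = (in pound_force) 243.4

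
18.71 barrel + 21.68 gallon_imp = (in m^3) 3.073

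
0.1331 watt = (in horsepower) 0.0001785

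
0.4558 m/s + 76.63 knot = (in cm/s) 3988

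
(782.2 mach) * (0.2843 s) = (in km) 75.72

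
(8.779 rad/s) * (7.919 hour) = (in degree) 1.434e+07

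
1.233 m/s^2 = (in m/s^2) 1.233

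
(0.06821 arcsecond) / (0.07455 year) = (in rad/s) 1.407e-13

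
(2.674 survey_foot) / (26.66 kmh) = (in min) 0.001834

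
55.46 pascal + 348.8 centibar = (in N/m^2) 3.489e+05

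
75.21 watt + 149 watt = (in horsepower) 0.3007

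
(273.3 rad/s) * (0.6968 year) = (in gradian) 3.823e+11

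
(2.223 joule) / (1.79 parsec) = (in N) 4.025e-17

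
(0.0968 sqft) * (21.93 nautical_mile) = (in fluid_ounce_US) 1.235e+07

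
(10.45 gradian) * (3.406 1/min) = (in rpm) 0.08898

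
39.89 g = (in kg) 0.03989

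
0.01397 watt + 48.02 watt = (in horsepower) 0.06441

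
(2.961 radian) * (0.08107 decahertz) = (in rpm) 22.92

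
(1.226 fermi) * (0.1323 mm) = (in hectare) 1.622e-23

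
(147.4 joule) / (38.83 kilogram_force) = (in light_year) 4.092e-17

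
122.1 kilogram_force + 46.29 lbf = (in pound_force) 315.5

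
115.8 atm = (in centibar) 1.173e+04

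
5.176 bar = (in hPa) 5176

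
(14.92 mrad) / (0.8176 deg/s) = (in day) 1.21e-05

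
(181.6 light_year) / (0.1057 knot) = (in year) 1.002e+12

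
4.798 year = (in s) 1.513e+08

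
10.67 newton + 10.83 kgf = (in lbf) 26.27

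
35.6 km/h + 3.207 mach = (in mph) 2465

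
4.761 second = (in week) 7.872e-06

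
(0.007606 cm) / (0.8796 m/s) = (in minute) 1.441e-06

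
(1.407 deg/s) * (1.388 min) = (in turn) 0.3255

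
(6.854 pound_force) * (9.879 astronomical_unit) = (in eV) 2.812e+32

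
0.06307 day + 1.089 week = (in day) 7.686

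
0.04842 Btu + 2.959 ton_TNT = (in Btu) 1.173e+07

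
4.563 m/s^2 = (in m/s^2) 4.563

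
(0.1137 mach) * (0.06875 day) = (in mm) 2.3e+08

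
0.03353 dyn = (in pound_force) 7.538e-08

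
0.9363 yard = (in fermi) 8.562e+14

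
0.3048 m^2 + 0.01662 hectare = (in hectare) 0.01665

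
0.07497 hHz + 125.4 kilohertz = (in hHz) 1254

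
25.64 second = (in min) 0.4273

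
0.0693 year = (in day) 25.29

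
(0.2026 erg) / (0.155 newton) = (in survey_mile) 8.122e-11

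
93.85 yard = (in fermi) 8.582e+16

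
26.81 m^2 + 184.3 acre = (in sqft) 8.028e+06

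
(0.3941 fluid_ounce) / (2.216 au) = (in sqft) 3.784e-16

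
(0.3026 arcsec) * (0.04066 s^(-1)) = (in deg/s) 3.418e-06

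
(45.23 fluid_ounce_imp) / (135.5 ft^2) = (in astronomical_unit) 6.824e-16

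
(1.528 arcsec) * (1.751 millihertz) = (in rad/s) 1.297e-08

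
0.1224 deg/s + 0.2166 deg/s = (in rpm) 0.0565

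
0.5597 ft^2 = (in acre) 1.285e-05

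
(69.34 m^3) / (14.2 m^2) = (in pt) 1.384e+04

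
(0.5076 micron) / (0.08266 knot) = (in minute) 1.989e-07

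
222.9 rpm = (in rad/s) 23.34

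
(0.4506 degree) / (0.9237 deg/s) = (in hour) 0.0001355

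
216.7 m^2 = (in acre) 0.05355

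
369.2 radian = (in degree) 2.115e+04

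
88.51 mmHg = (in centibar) 11.8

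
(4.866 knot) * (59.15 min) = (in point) 2.518e+07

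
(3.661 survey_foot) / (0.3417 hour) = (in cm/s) 0.09071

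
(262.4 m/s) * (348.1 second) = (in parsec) 2.96e-12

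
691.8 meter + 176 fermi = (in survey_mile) 0.4299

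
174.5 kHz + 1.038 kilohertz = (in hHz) 1755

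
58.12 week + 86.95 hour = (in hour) 9851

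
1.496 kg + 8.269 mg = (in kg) 1.496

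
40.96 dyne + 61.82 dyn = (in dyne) 102.8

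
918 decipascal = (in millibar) 0.918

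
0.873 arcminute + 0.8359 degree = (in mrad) 14.84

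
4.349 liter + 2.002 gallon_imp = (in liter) 13.45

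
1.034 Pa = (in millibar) 0.01034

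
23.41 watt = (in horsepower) 0.03139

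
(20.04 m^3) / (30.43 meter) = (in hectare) 6.586e-05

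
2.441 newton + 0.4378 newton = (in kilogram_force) 0.2936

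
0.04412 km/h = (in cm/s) 1.226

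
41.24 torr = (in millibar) 54.98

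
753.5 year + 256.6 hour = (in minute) 3.961e+08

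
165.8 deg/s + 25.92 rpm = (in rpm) 53.55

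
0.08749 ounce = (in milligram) 2480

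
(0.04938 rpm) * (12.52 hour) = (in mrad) 2.331e+05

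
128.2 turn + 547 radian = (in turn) 215.3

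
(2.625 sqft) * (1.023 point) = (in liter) 0.08801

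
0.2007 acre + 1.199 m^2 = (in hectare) 0.08134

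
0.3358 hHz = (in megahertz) 3.358e-05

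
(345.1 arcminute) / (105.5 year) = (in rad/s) 3.017e-11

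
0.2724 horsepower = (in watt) 203.1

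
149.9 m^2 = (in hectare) 0.01499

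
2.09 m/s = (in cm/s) 209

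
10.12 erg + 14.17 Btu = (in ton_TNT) 3.573e-06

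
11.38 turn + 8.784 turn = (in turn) 20.16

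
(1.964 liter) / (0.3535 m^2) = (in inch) 0.2187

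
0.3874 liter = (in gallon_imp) 0.08522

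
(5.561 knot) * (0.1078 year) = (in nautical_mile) 5251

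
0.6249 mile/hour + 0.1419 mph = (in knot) 0.6663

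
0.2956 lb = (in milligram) 1.341e+05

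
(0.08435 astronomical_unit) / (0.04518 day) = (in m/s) 3.233e+06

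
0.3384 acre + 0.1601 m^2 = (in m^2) 1370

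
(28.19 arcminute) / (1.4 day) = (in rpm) 6.474e-07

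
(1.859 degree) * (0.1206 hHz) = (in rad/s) 0.3913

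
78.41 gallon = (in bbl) 1.867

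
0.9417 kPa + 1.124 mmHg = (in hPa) 10.92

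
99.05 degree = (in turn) 0.2751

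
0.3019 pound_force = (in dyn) 1.343e+05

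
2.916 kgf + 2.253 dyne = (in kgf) 2.916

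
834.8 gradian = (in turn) 2.087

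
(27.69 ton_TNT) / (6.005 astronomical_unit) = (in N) 0.129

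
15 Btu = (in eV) 9.878e+22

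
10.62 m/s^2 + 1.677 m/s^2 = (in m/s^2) 12.3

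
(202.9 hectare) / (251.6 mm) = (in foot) 2.646e+07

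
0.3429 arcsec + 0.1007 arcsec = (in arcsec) 0.4436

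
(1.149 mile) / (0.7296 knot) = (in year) 0.0001562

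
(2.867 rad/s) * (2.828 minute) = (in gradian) 3.097e+04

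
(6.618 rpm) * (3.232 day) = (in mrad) 1.935e+08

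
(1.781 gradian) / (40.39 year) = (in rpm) 2.097e-10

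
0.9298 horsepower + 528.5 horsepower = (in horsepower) 529.4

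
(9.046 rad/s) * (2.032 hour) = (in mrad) 6.617e+07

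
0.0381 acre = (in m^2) 154.2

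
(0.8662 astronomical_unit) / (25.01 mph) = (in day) 1.341e+05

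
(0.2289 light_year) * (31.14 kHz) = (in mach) 1.98e+17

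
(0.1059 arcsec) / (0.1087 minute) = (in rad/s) 7.872e-08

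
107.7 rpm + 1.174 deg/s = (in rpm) 107.9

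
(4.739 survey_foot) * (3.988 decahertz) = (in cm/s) 5760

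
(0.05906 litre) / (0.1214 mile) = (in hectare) 3.023e-11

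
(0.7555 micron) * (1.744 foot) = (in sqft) 4.323e-06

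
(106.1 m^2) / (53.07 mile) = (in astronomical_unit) 8.304e-15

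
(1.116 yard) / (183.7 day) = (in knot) 1.25e-07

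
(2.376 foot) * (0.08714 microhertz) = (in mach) 1.853e-10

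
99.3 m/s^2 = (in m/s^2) 99.3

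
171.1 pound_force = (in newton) 761.1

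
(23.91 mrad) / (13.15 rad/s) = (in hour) 5.051e-07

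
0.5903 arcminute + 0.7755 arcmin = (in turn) 6.323e-05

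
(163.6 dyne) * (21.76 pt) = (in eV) 7.839e+13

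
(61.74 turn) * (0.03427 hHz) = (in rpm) 1.269e+04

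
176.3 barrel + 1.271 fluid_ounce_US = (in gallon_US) 7405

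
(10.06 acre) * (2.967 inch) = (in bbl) 1.93e+04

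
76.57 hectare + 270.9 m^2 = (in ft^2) 8.245e+06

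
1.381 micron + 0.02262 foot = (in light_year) 7.289e-19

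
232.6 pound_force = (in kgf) 105.5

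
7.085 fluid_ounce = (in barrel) 0.001318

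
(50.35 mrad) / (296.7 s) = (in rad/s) 0.0001697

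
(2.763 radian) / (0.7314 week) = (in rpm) 5.965e-05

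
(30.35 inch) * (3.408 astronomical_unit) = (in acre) 9.712e+07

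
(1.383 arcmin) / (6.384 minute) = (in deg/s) 6.018e-05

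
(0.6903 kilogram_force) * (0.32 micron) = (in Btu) 2.053e-09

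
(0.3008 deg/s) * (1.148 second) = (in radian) 0.006027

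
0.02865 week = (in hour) 4.813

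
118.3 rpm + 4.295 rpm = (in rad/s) 12.84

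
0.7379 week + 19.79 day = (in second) 2.156e+06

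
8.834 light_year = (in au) 5.587e+05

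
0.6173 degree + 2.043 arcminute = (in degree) 0.6514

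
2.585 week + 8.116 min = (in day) 18.1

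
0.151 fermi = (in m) 1.51e-16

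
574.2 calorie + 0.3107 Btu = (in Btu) 2.588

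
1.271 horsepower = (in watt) 947.8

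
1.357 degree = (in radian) 0.02368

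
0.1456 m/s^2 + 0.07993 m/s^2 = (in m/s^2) 0.2255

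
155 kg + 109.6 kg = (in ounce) 9333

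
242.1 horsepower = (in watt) 1.805e+05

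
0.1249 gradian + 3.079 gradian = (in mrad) 50.33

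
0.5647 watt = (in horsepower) 0.0007573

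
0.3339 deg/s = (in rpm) 0.05565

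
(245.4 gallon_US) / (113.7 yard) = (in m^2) 0.008935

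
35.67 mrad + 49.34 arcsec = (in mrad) 35.91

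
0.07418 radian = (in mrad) 74.18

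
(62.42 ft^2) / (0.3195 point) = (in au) 3.439e-07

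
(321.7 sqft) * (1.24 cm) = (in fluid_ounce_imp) 1.304e+04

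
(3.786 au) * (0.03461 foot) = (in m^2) 5.975e+09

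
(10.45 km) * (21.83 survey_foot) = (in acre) 17.18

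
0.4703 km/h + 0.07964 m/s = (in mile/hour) 0.4704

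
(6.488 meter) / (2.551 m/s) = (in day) 2.944e-05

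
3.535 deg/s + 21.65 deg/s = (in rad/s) 0.4396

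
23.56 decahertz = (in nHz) 2.356e+11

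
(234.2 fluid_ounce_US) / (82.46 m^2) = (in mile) 5.219e-08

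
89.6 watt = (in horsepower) 0.1202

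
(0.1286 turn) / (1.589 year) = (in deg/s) 9.239e-07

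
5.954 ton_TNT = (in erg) 2.491e+17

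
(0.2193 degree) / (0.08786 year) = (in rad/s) 1.381e-09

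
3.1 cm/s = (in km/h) 0.1116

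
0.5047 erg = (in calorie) 1.206e-08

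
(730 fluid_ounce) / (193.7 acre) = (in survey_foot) 9.036e-08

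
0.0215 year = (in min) 1.13e+04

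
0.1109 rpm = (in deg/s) 0.6654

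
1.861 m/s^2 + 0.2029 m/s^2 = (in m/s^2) 2.064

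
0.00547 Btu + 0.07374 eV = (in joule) 5.771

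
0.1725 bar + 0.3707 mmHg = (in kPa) 17.3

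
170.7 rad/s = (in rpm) 1630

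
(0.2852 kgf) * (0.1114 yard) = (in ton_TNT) 6.809e-11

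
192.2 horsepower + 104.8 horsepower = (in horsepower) 297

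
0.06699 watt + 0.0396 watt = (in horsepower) 0.0001429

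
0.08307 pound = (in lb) 0.08307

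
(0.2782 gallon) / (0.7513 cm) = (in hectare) 1.402e-05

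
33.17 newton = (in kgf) 3.382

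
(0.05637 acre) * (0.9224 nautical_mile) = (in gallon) 1.029e+08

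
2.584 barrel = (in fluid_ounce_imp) 1.446e+04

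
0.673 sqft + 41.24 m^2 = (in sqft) 444.6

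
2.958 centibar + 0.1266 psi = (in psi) 0.5556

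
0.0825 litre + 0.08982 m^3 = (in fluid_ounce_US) 3040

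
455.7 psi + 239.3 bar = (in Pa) 2.707e+07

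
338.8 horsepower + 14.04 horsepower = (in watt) 2.631e+05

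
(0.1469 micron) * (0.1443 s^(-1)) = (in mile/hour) 4.742e-08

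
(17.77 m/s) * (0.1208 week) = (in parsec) 4.207e-11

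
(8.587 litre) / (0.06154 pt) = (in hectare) 0.03955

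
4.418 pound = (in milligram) 2.004e+06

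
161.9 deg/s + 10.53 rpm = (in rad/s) 3.928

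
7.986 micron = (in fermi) 7.986e+09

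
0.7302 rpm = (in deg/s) 4.381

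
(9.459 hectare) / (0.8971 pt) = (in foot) 9.806e+08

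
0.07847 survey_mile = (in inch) 4972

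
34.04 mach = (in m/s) 1.159e+04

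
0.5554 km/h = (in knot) 0.2999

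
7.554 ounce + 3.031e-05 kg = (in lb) 0.4722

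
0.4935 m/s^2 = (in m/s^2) 0.4935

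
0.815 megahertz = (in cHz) 8.15e+07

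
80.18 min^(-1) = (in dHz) 13.36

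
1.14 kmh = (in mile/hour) 0.7084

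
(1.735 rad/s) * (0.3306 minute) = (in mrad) 3.442e+04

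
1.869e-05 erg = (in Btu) 1.771e-15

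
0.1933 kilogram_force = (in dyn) 1.896e+05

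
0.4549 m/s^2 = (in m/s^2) 0.4549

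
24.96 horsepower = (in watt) 1.861e+04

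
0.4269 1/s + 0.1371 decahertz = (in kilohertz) 0.001798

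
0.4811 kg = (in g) 481.1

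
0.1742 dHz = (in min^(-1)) 1.045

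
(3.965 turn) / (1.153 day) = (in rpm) 0.002388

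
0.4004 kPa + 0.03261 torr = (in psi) 0.0587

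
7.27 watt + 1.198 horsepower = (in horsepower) 1.208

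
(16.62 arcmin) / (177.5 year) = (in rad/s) 8.637e-13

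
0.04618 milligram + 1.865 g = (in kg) 0.001865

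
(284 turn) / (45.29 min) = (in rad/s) 0.6567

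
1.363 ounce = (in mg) 3.864e+04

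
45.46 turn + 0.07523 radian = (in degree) 1.637e+04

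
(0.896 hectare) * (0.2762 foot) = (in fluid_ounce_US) 2.551e+07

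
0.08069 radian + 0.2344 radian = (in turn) 0.05015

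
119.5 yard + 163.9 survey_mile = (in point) 7.48e+08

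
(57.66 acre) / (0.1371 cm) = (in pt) 4.825e+11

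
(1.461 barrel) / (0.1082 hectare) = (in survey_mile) 1.334e-07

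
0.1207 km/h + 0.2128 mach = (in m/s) 72.49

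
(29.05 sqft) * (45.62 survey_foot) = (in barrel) 236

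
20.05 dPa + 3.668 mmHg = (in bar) 0.00491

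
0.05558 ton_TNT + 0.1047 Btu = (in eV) 1.451e+27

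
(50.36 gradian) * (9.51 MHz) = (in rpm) 7.184e+07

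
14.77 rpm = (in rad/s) 1.547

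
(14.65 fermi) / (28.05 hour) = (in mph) 3.245e-19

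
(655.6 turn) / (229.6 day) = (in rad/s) 0.0002077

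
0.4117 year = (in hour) 3606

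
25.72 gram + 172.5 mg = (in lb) 0.05708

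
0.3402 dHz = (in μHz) 3.402e+04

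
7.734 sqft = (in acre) 0.0001775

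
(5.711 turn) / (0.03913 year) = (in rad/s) 2.908e-05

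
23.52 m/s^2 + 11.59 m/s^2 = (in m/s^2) 35.11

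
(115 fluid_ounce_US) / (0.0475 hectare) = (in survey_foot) 2.349e-05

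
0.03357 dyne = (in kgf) 3.423e-08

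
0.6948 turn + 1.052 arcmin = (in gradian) 277.9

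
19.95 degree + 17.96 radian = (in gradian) 1166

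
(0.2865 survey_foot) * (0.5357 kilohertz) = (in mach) 0.1374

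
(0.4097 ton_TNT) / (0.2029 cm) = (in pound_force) 1.899e+11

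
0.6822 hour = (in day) 0.02843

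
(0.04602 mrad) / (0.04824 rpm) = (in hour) 2.531e-06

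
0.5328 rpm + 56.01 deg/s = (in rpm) 9.868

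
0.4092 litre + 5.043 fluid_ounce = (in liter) 0.5583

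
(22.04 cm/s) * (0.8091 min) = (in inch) 421.2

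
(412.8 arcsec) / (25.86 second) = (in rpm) 0.000739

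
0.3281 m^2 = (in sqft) 3.532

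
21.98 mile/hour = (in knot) 19.1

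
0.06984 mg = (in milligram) 0.06984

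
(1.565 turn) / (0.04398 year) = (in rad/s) 7.09e-06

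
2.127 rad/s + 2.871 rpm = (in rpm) 23.18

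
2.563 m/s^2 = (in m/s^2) 2.563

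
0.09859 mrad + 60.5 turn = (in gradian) 2.42e+04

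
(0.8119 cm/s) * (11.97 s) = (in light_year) 1.027e-17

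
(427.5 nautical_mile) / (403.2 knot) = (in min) 63.62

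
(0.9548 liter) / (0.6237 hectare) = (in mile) 9.512e-11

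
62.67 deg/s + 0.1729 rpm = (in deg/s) 63.71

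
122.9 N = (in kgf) 12.53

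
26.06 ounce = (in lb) 1.629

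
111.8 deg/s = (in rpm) 18.63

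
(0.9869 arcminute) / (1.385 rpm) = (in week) 3.273e-09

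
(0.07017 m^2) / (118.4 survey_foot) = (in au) 1.3e-14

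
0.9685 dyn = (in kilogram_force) 9.876e-07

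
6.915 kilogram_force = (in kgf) 6.915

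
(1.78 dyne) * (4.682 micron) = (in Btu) 7.899e-14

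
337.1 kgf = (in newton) 3306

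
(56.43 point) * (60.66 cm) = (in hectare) 1.208e-06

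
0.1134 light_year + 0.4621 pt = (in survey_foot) 3.52e+15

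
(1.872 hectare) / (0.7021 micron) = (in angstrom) 2.666e+20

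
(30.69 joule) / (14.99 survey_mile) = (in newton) 0.001272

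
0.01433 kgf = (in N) 0.1405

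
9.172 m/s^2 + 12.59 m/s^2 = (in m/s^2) 21.76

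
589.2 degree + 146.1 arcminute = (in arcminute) 3.55e+04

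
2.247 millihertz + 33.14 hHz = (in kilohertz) 3.314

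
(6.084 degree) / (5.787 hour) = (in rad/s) 5.097e-06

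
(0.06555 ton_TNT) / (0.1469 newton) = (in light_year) 1.973e-07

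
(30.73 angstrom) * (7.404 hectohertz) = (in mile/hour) 5.09e-06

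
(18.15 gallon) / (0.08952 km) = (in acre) 1.896e-07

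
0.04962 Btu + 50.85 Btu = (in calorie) 1.284e+04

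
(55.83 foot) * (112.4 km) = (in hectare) 191.3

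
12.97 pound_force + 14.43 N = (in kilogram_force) 7.355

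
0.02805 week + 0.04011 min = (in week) 0.02805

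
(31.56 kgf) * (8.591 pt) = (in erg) 9.38e+06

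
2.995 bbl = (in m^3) 0.4762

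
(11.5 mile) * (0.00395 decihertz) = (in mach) 0.02147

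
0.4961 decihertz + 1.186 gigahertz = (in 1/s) 1.186e+09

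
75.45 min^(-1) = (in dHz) 12.57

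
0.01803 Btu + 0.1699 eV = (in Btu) 0.01803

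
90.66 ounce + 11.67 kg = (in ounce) 502.3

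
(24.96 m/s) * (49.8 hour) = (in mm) 4.475e+09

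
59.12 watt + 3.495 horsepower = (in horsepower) 3.574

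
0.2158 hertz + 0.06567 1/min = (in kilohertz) 0.0002169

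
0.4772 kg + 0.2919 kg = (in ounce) 27.13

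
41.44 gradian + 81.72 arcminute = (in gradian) 42.95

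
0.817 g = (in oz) 0.02882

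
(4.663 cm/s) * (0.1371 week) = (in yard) 4228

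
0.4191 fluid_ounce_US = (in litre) 0.01239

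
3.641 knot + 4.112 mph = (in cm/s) 371.1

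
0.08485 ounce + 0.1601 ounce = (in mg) 6944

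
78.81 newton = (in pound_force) 17.72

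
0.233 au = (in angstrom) 3.486e+20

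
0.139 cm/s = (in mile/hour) 0.003109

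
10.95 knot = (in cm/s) 563.3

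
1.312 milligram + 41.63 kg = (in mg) 4.163e+07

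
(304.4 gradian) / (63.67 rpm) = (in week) 1.186e-06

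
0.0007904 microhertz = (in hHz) 7.904e-12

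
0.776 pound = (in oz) 12.42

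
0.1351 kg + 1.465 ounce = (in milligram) 1.766e+05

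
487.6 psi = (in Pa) 3.362e+06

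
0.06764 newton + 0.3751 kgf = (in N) 3.746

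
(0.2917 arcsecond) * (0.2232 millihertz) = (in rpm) 3.014e-09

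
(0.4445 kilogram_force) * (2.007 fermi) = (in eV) 5.46e+04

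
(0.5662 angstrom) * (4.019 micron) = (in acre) 5.623e-20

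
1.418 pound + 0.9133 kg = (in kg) 1.556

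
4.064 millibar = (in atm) 0.004011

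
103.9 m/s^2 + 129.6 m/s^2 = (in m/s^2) 233.5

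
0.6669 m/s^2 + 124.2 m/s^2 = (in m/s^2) 124.9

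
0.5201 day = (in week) 0.0743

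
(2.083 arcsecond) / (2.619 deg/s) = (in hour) 6.137e-08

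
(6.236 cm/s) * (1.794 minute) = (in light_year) 7.095e-16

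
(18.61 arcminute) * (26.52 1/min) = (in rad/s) 0.002393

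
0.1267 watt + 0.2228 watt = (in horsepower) 0.0004687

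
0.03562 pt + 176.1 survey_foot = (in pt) 1.522e+05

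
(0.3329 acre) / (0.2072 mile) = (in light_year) 4.27e-16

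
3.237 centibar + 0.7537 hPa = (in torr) 24.84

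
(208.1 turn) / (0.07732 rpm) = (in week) 0.267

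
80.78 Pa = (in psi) 0.01172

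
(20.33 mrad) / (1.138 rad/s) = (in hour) 4.962e-06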